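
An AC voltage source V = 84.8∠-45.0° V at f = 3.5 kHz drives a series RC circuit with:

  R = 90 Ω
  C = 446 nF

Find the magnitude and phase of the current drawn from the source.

Step 1 — Angular frequency: ω = 2π·f = 2π·3500 = 2.199e+04 rad/s.
Step 2 — Component impedances:
  R: Z = R = 90 Ω
  C: Z = 1/(jωC) = -j/(ω·C) = 0 - j102 Ω
Step 3 — Series combination: Z_total = R + C = 90 - j102 Ω = 136∠-48.6° Ω.
Step 4 — Source phasor: V = 84.8∠-45.0° V = 59.96 - j59.96 V.
Step 5 — Ohm's law: I = V / Z_total = (59.96 - j59.96) / (90 - j102) = 0.6223 + j0.03877 A.
Step 6 — Convert to polar: |I| = 0.6235 A, ∠I = 3.6°.

I = 0.6235∠3.6° A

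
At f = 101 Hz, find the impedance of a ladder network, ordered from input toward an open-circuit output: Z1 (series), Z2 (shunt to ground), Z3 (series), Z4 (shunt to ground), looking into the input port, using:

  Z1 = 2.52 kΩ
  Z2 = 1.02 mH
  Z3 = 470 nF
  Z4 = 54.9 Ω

Step 1 — Angular frequency: ω = 2π·f = 2π·101 = 634.6 rad/s.
Step 2 — Component impedances:
  Z1: Z = R = 2520 Ω
  Z2: Z = jωL = j·634.6·0.00102 = 0 + j0.6473 Ω
  Z3: Z = 1/(jωC) = -j/(ω·C) = 0 - j3353 Ω
  Z4: Z = R = 54.9 Ω
Step 3 — Ladder network (open output): work backward from the far end, alternating series and parallel combinations. Z_in = 2520 + j0.6474 Ω = 2520∠0.0° Ω.

Z = 2520 + j0.6474 Ω = 2520∠0.0° Ω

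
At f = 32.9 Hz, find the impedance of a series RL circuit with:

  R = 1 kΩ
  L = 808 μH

Step 1 — Angular frequency: ω = 2π·f = 2π·32.9 = 206.7 rad/s.
Step 2 — Component impedances:
  R: Z = R = 1000 Ω
  L: Z = jωL = j·206.7·0.000808 = 0 + j0.167 Ω
Step 3 — Series combination: Z_total = R + L = 1000 + j0.167 Ω = 1000∠0.0° Ω.

Z = 1000 + j0.167 Ω = 1000∠0.0° Ω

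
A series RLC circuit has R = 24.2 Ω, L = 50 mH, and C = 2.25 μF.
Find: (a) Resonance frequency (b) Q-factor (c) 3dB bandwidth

Step 1 — Resonance: ω₀ = 1/√(LC) = 1/√(0.05·2.25e-06) = 2981 rad/s.
Step 2 — f₀ = ω₀/(2π) = 474.5 Hz.
Step 3 — Series Q: Q = ω₀L/R = 2981·0.05/24.2 = 6.16.
Step 4 — Bandwidth: Δω = ω₀/Q = 484 rad/s; BW = Δω/(2π) = 77.03 Hz.

(a) f₀ = 474.5 Hz  (b) Q = 6.16  (c) BW = 77.03 Hz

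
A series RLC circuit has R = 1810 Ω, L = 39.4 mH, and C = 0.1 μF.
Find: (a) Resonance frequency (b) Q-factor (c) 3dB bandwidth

Step 1 — Resonance: ω₀ = 1/√(LC) = 1/√(0.0394·1e-07) = 1.593e+04 rad/s.
Step 2 — f₀ = ω₀/(2π) = 2536 Hz.
Step 3 — Series Q: Q = ω₀L/R = 1.593e+04·0.0394/1810 = 0.3468.
Step 4 — Bandwidth: Δω = ω₀/Q = 4.594e+04 rad/s; BW = Δω/(2π) = 7311 Hz.

(a) f₀ = 2536 Hz  (b) Q = 0.3468  (c) BW = 7311 Hz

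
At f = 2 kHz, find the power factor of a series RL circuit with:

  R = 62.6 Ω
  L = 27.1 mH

Step 1 — Angular frequency: ω = 2π·f = 2π·2000 = 1.257e+04 rad/s.
Step 2 — Component impedances:
  R: Z = R = 62.6 Ω
  L: Z = jωL = j·1.257e+04·0.0271 = 0 + j340.5 Ω
Step 3 — Series combination: Z_total = R + L = 62.6 + j340.5 Ω = 346.3∠79.6° Ω.
Step 4 — Power factor: PF = cos(φ) = Re(Z)/|Z| = 62.6/346.3 = 0.1808.
Step 5 — Type: Im(Z) = 340.5 ⇒ lagging (phase φ = 79.6°).

PF = 0.1808 (lagging, φ = 79.6°)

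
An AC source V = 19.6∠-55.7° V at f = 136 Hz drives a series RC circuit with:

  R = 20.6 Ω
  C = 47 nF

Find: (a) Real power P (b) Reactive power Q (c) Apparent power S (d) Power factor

Step 1 — Angular frequency: ω = 2π·f = 2π·136 = 854.5 rad/s.
Step 2 — Component impedances:
  R: Z = R = 20.6 Ω
  C: Z = 1/(jωC) = -j/(ω·C) = 0 - j2.49e+04 Ω
Step 3 — Series combination: Z_total = R + C = 20.6 - j2.49e+04 Ω = 2.49e+04∠-90.0° Ω.
Step 4 — Source phasor: V = 19.6∠-55.7° V = 11.05 - j16.19 V.
Step 5 — Current: I = V / Z = 0.0006507 + j0.0004431 A = 0.0007872∠34.3° A.
Step 6 — Complex power: S = V·I* = 1.276e-05 - j0.01543 VA.
Step 7 — Real power: P = Re(S) = 1.276e-05 W.
Step 8 — Reactive power: Q = Im(S) = -0.01543 VAR.
Step 9 — Apparent power: |S| = 0.01543 VA.
Step 10 — Power factor: PF = P/|S| = 0.0008273 (leading).

(a) P = 1.276e-05 W  (b) Q = -0.01543 VAR  (c) S = 0.01543 VA  (d) PF = 0.0008273 (leading)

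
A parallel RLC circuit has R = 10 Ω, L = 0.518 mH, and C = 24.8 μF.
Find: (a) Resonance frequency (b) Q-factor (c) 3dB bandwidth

Step 1 — Resonance: ω₀ = 1/√(LC) = 1/√(0.000518·2.48e-05) = 8823 rad/s.
Step 2 — f₀ = ω₀/(2π) = 1404 Hz.
Step 3 — Parallel Q: Q = R/(ω₀L) = 10/(8823·0.000518) = 2.188.
Step 4 — Bandwidth: Δω = ω₀/Q = 4032 rad/s; BW = Δω/(2π) = 641.8 Hz.

(a) f₀ = 1404 Hz  (b) Q = 2.188  (c) BW = 641.8 Hz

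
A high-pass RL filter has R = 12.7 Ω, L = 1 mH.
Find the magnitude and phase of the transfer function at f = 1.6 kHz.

Step 1 — Angular frequency: ω = 2π·1600 = 1.005e+04 rad/s.
Step 2 — Transfer function: H(jω) = jωL/(R + jωL).
Step 3 — Numerator jωL = j·10.05; denominator R + jωL = 12.7 + j10.05.
Step 4 — H = 0.3852 + j0.4866.
Step 5 — Magnitude: |H| = 0.6207 (-4.1 dB); phase: φ = 51.6°.

|H| = 0.6207 (-4.1 dB), φ = 51.6°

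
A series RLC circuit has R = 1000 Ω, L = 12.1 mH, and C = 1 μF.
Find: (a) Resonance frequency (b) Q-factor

Step 1 — Resonance condition Im(Z)=0 gives ω₀ = 1/√(LC).
Step 2 — ω₀ = 1/√(0.0121·1e-06) = 9091 rad/s.
Step 3 — f₀ = ω₀/(2π) = 1447 Hz.
Step 4 — Series Q: Q = ω₀L/R = 9091·0.0121/1000 = 0.11.

(a) f₀ = 1447 Hz  (b) Q = 0.11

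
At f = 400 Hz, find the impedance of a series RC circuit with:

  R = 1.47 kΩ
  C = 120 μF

Step 1 — Angular frequency: ω = 2π·f = 2π·400 = 2513 rad/s.
Step 2 — Component impedances:
  R: Z = R = 1470 Ω
  C: Z = 1/(jωC) = -j/(ω·C) = 0 - j3.316 Ω
Step 3 — Series combination: Z_total = R + C = 1470 - j3.316 Ω = 1470∠-0.1° Ω.

Z = 1470 - j3.316 Ω = 1470∠-0.1° Ω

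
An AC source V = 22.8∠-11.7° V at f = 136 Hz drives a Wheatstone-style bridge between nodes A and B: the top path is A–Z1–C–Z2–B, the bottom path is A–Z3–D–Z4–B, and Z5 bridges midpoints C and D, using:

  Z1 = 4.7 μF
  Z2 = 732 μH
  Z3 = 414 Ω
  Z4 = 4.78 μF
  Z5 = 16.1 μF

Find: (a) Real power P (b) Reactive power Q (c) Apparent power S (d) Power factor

Step 1 — Angular frequency: ω = 2π·f = 2π·136 = 854.5 rad/s.
Step 2 — Component impedances:
  Z1: Z = 1/(jωC) = -j/(ω·C) = 0 - j249 Ω
  Z2: Z = jωL = j·854.5·0.000732 = 0 + j0.6255 Ω
  Z3: Z = R = 414 Ω
  Z4: Z = 1/(jωC) = -j/(ω·C) = 0 - j244.8 Ω
  Z5: Z = 1/(jωC) = -j/(ω·C) = 0 - j72.69 Ω
Step 3 — Bridge requires nodal analysis (the Z5 bridge couples midpoints C and D, so the two paths cannot be reduced to a simple series/parallel combination). Setting node B to ground and injecting 1 A at node A, the 3-node admittance system at A, C, D solves to V_A = Z_AB = 96.95 - j176.9 Ω = 201.8∠-61.3° Ω.
Step 4 — Source phasor: V = 22.8∠-11.7° V = 22.33 - j4.624 V.
Step 5 — Current: I = V / Z = 0.07327 + j0.08603 A = 0.113∠49.6° A.
Step 6 — Complex power: S = V·I* = 1.238 - j2.26 VA.
Step 7 — Real power: P = Re(S) = 1.238 W.
Step 8 — Reactive power: Q = Im(S) = -2.26 VAR.
Step 9 — Apparent power: |S| = 2.577 VA.
Step 10 — Power factor: PF = P/|S| = 0.4805 (leading).

(a) P = 1.238 W  (b) Q = -2.26 VAR  (c) S = 2.577 VA  (d) PF = 0.4805 (leading)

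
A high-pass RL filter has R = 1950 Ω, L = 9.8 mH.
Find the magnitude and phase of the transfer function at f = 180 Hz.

Step 1 — Angular frequency: ω = 2π·180 = 1131 rad/s.
Step 2 — Transfer function: H(jω) = jωL/(R + jωL).
Step 3 — Numerator jωL = j·11.08; denominator R + jωL = 1950 + j11.08.
Step 4 — H = 3.231e-05 + j0.005684.
Step 5 — Magnitude: |H| = 0.005684 (-44.9 dB); phase: φ = 89.7°.

|H| = 0.005684 (-44.9 dB), φ = 89.7°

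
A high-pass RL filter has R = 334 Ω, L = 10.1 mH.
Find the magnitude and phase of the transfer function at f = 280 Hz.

Step 1 — Angular frequency: ω = 2π·280 = 1759 rad/s.
Step 2 — Transfer function: H(jω) = jωL/(R + jωL).
Step 3 — Numerator jωL = j·17.77; denominator R + jωL = 334 + j17.77.
Step 4 — H = 0.002822 + j0.05305.
Step 5 — Magnitude: |H| = 0.05313 (-25.5 dB); phase: φ = 87.0°.

|H| = 0.05313 (-25.5 dB), φ = 87.0°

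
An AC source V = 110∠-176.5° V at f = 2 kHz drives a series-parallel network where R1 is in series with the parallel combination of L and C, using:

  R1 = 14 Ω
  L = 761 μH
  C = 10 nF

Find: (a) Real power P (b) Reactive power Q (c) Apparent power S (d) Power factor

Step 1 — Angular frequency: ω = 2π·f = 2π·2000 = 1.257e+04 rad/s.
Step 2 — Component impedances:
  R1: Z = R = 14 Ω
  L: Z = jωL = j·1.257e+04·0.000761 = 0 + j9.563 Ω
  C: Z = 1/(jωC) = -j/(ω·C) = 0 - j7958 Ω
Step 3 — Parallel branch: L || C = 1/(1/L + 1/C) = 0 + j9.575 Ω.
Step 4 — Series with R1: Z_total = R1 + (L || C) = 14 + j9.575 Ω = 16.96∠34.4° Ω.
Step 5 — Source phasor: V = 110∠-176.5° V = -109.8 - j6.715 V.
Step 6 — Current: I = V / Z = -5.567 + j3.327 A = 6.486∠149.1° A.
Step 7 — Complex power: S = V·I* = 588.9 + j402.7 VA.
Step 8 — Real power: P = Re(S) = 588.9 W.
Step 9 — Reactive power: Q = Im(S) = 402.7 VAR.
Step 10 — Apparent power: |S| = 713.4 VA.
Step 11 — Power factor: PF = P/|S| = 0.8254 (lagging).

(a) P = 588.9 W  (b) Q = 402.7 VAR  (c) S = 713.4 VA  (d) PF = 0.8254 (lagging)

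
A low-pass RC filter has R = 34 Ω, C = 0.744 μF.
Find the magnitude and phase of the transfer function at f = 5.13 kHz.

Step 1 — Angular frequency: ω = 2π·5130 = 3.223e+04 rad/s.
Step 2 — Transfer function: H(jω) = 1/(1 + jωRC).
Step 3 — Denominator: 1 + jωRC = 1 + j·3.223e+04·34·7.44e-07 = 1 + j0.8154.
Step 4 — H = 0.6007 - j0.4898.
Step 5 — Magnitude: |H| = 0.775 (-2.2 dB); phase: φ = -39.2°.

|H| = 0.775 (-2.2 dB), φ = -39.2°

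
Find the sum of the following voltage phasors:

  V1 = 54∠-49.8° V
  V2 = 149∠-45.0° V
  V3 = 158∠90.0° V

Step 1 — Convert each phasor to rectangular form:
  V1 = 54·(cos(-49.8°) + j·sin(-49.8°)) = 34.85 - j41.24 V
  V2 = 149·(cos(-45.0°) + j·sin(-45.0°)) = 105.4 - j105.4 V
  V3 = 158·(cos(90.0°) + j·sin(90.0°)) = 0 + j158 V
Step 2 — Sum components: V_total = 140.2 + j11.4 V.
Step 3 — Convert to polar: |V_total| = 140.7 V, ∠V_total = 4.6°.

V_total = 140.7∠4.6° V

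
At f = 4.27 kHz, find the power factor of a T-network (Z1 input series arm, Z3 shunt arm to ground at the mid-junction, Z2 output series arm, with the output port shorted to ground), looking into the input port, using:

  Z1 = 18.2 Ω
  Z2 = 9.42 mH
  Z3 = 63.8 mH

Step 1 — Angular frequency: ω = 2π·f = 2π·4270 = 2.683e+04 rad/s.
Step 2 — Component impedances:
  Z1: Z = R = 18.2 Ω
  Z2: Z = jωL = j·2.683e+04·0.00942 = 0 + j252.7 Ω
  Z3: Z = jωL = j·2.683e+04·0.0638 = 0 + j1712 Ω
Step 3 — With the output port shorted to ground, the output series arm Z2 runs from the junction to ground; the shunt arm Z3 also runs from the junction to ground. They appear in parallel: Z3 || Z2 = 0 + j220.2 Ω.
Step 4 — Series with input arm Z1: Z_in = Z1 + (Z3 || Z2) = 18.2 + j220.2 Ω = 221∠85.3° Ω.
Step 5 — Power factor: PF = cos(φ) = Re(Z)/|Z| = 18.2/220.967 = 0.08237.
Step 6 — Type: Im(Z) = 220.2 ⇒ lagging (phase φ = 85.3°).

PF = 0.08237 (lagging, φ = 85.3°)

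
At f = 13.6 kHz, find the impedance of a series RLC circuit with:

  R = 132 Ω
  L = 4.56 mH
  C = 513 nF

Step 1 — Angular frequency: ω = 2π·f = 2π·1.36e+04 = 8.545e+04 rad/s.
Step 2 — Component impedances:
  R: Z = R = 132 Ω
  L: Z = jωL = j·8.545e+04·0.00456 = 0 + j389.7 Ω
  C: Z = 1/(jωC) = -j/(ω·C) = 0 - j22.81 Ω
Step 3 — Series combination: Z_total = R + L + C = 132 + j366.8 Ω = 389.9∠70.2° Ω.

Z = 132 + j366.8 Ω = 389.9∠70.2° Ω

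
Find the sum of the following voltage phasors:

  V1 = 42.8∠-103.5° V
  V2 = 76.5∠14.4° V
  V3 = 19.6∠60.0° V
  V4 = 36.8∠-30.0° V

Step 1 — Convert each phasor to rectangular form:
  V1 = 42.8·(cos(-103.5°) + j·sin(-103.5°)) = -9.991 - j41.62 V
  V2 = 76.5·(cos(14.4°) + j·sin(14.4°)) = 74.1 + j19.02 V
  V3 = 19.6·(cos(60.0°) + j·sin(60.0°)) = 9.8 + j16.97 V
  V4 = 36.8·(cos(-30.0°) + j·sin(-30.0°)) = 31.87 - j18.4 V
Step 2 — Sum components: V_total = 105.8 - j24.02 V.
Step 3 — Convert to polar: |V_total| = 108.5 V, ∠V_total = -12.8°.

V_total = 108.5∠-12.8° V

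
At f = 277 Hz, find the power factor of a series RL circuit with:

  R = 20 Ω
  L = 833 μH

Step 1 — Angular frequency: ω = 2π·f = 2π·277 = 1740 rad/s.
Step 2 — Component impedances:
  R: Z = R = 20 Ω
  L: Z = jωL = j·1740·0.000833 = 0 + j1.45 Ω
Step 3 — Series combination: Z_total = R + L = 20 + j1.45 Ω = 20.05∠4.1° Ω.
Step 4 — Power factor: PF = cos(φ) = Re(Z)/|Z| = 20/20.052 = 0.9974.
Step 5 — Type: Im(Z) = 1.45 ⇒ lagging (phase φ = 4.1°).

PF = 0.9974 (lagging, φ = 4.1°)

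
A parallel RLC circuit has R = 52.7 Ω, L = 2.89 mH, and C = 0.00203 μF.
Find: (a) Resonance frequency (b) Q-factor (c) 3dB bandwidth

Step 1 — Resonance: ω₀ = 1/√(LC) = 1/√(0.00289·2.03e-09) = 4.129e+05 rad/s.
Step 2 — f₀ = ω₀/(2π) = 6.571e+04 Hz.
Step 3 — Parallel Q: Q = R/(ω₀L) = 52.7/(4.129e+05·0.00289) = 0.04417.
Step 4 — Bandwidth: Δω = ω₀/Q = 9.347e+06 rad/s; BW = Δω/(2π) = 1.488e+06 Hz.

(a) f₀ = 6.571e+04 Hz  (b) Q = 0.04417  (c) BW = 1.488e+06 Hz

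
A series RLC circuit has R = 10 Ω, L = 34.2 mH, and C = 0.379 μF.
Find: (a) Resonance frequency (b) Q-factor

Step 1 — Resonance condition Im(Z)=0 gives ω₀ = 1/√(LC).
Step 2 — ω₀ = 1/√(0.0342·3.79e-07) = 8783 rad/s.
Step 3 — f₀ = ω₀/(2π) = 1398 Hz.
Step 4 — Series Q: Q = ω₀L/R = 8783·0.0342/10 = 30.04.

(a) f₀ = 1398 Hz  (b) Q = 30.04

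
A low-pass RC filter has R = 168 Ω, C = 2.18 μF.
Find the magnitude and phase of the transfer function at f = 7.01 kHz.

Step 1 — Angular frequency: ω = 2π·7010 = 4.405e+04 rad/s.
Step 2 — Transfer function: H(jω) = 1/(1 + jωRC).
Step 3 — Denominator: 1 + jωRC = 1 + j·4.405e+04·168·2.18e-06 = 1 + j16.13.
Step 4 — H = 0.003828 - j0.06175.
Step 5 — Magnitude: |H| = 0.06187 (-24.2 dB); phase: φ = -86.5°.

|H| = 0.06187 (-24.2 dB), φ = -86.5°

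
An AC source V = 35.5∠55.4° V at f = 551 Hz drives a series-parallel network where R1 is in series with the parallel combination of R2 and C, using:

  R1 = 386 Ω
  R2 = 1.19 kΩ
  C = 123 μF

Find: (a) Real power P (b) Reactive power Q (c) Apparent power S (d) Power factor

Step 1 — Angular frequency: ω = 2π·f = 2π·551 = 3462 rad/s.
Step 2 — Component impedances:
  R1: Z = R = 386 Ω
  R2: Z = R = 1190 Ω
  C: Z = 1/(jωC) = -j/(ω·C) = 0 - j2.348 Ω
Step 3 — Parallel branch: R2 || C = 1/(1/R2 + 1/C) = 0.004634 - j2.348 Ω.
Step 4 — Series with R1: Z_total = R1 + (R2 || C) = 386 - j2.348 Ω = 386∠-0.3° Ω.
Step 5 — Source phasor: V = 35.5∠55.4° V = 20.16 + j29.22 V.
Step 6 — Current: I = V / Z = 0.05176 + j0.07602 A = 0.09197∠55.7° A.
Step 7 — Complex power: S = V·I* = 3.265 - j0.01986 VA.
Step 8 — Real power: P = Re(S) = 3.265 W.
Step 9 — Reactive power: Q = Im(S) = -0.01986 VAR.
Step 10 — Apparent power: |S| = 3.265 VA.
Step 11 — Power factor: PF = P/|S| = 1 (leading).

(a) P = 3.265 W  (b) Q = -0.01986 VAR  (c) S = 3.265 VA  (d) PF = 1 (leading)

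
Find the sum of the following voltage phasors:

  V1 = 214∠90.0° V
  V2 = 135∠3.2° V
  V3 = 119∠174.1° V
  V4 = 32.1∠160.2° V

Step 1 — Convert each phasor to rectangular form:
  V1 = 214·(cos(90.0°) + j·sin(90.0°)) = 0 + j214 V
  V2 = 135·(cos(3.2°) + j·sin(3.2°)) = 134.8 + j7.536 V
  V3 = 119·(cos(174.1°) + j·sin(174.1°)) = -118.4 + j12.23 V
  V4 = 32.1·(cos(160.2°) + j·sin(160.2°)) = -30.2 + j10.87 V
Step 2 — Sum components: V_total = -13.78 + j244.6 V.
Step 3 — Convert to polar: |V_total| = 245 V, ∠V_total = 93.2°.

V_total = 245∠93.2° V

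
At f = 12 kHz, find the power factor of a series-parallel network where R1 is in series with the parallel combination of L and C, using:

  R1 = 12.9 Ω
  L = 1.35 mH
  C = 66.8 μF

Step 1 — Angular frequency: ω = 2π·f = 2π·1.2e+04 = 7.54e+04 rad/s.
Step 2 — Component impedances:
  R1: Z = R = 12.9 Ω
  L: Z = jωL = j·7.54e+04·0.00135 = 0 + j101.8 Ω
  C: Z = 1/(jωC) = -j/(ω·C) = 0 - j0.1985 Ω
Step 3 — Parallel branch: L || C = 1/(1/L + 1/C) = 0 - j0.1989 Ω.
Step 4 — Series with R1: Z_total = R1 + (L || C) = 12.9 - j0.1989 Ω = 12.9∠-0.9° Ω.
Step 5 — Power factor: PF = cos(φ) = Re(Z)/|Z| = 12.9/12.9015 = 0.9999.
Step 6 — Type: Im(Z) = -0.1989 ⇒ leading (phase φ = -0.9°).

PF = 0.9999 (leading, φ = -0.9°)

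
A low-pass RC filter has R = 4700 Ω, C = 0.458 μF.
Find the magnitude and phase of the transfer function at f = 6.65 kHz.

Step 1 — Angular frequency: ω = 2π·6650 = 4.178e+04 rad/s.
Step 2 — Transfer function: H(jω) = 1/(1 + jωRC).
Step 3 — Denominator: 1 + jωRC = 1 + j·4.178e+04·4700·4.58e-07 = 1 + j89.94.
Step 4 — H = 0.0001236 - j0.01112.
Step 5 — Magnitude: |H| = 0.01112 (-39.1 dB); phase: φ = -89.4°.

|H| = 0.01112 (-39.1 dB), φ = -89.4°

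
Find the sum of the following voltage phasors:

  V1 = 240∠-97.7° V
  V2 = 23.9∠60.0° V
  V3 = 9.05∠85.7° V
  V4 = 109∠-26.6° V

Step 1 — Convert each phasor to rectangular form:
  V1 = 240·(cos(-97.7°) + j·sin(-97.7°)) = -32.16 - j237.8 V
  V2 = 23.9·(cos(60.0°) + j·sin(60.0°)) = 11.95 + j20.7 V
  V3 = 9.05·(cos(85.7°) + j·sin(85.7°)) = 0.6786 + j9.025 V
  V4 = 109·(cos(-26.6°) + j·sin(-26.6°)) = 97.46 - j48.81 V
Step 2 — Sum components: V_total = 77.93 - j256.9 V.
Step 3 — Convert to polar: |V_total| = 268.5 V, ∠V_total = -73.1°.

V_total = 268.5∠-73.1° V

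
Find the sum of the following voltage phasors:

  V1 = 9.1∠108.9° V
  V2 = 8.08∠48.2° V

Step 1 — Convert each phasor to rectangular form:
  V1 = 9.1·(cos(108.9°) + j·sin(108.9°)) = -2.948 + j8.609 V
  V2 = 8.08·(cos(48.2°) + j·sin(48.2°)) = 5.386 + j6.023 V
Step 2 — Sum components: V_total = 2.438 + j14.63 V.
Step 3 — Convert to polar: |V_total| = 14.83 V, ∠V_total = 80.5°.

V_total = 14.83∠80.5° V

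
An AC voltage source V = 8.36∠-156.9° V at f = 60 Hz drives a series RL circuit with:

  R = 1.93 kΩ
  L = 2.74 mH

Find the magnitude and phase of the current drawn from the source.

Step 1 — Angular frequency: ω = 2π·f = 2π·60 = 377 rad/s.
Step 2 — Component impedances:
  R: Z = R = 1930 Ω
  L: Z = jωL = j·377·0.00274 = 0 + j1.033 Ω
Step 3 — Series combination: Z_total = R + L = 1930 + j1.033 Ω = 1930∠0.0° Ω.
Step 4 — Source phasor: V = 8.36∠-156.9° V = -7.69 - j3.28 V.
Step 5 — Ohm's law: I = V / Z_total = (-7.69 - j3.28) / (1930 + j1.033) = -0.003985 - j0.001697 A.
Step 6 — Convert to polar: |I| = 0.004332 A, ∠I = -156.9°.

I = 0.004332∠-156.9° A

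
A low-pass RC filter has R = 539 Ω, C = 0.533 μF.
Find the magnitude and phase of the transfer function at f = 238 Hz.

Step 1 — Angular frequency: ω = 2π·238 = 1495 rad/s.
Step 2 — Transfer function: H(jω) = 1/(1 + jωRC).
Step 3 — Denominator: 1 + jωRC = 1 + j·1495·539·5.33e-07 = 1 + j0.4296.
Step 4 — H = 0.8442 - j0.3627.
Step 5 — Magnitude: |H| = 0.9188 (-0.7 dB); phase: φ = -23.2°.

|H| = 0.9188 (-0.7 dB), φ = -23.2°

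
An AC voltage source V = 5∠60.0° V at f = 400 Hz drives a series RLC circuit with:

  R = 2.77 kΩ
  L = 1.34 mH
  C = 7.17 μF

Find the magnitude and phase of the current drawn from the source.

Step 1 — Angular frequency: ω = 2π·f = 2π·400 = 2513 rad/s.
Step 2 — Component impedances:
  R: Z = R = 2770 Ω
  L: Z = jωL = j·2513·0.00134 = 0 + j3.368 Ω
  C: Z = 1/(jωC) = -j/(ω·C) = 0 - j55.49 Ω
Step 3 — Series combination: Z_total = R + L + C = 2770 - j52.13 Ω = 2770∠-1.1° Ω.
Step 4 — Source phasor: V = 5∠60.0° V = 2.5 + j4.33 V.
Step 5 — Ohm's law: I = V / Z_total = (2.5 + j4.33) / (2770 - j52.13) = 0.0008728 + j0.00158 A.
Step 6 — Convert to polar: |I| = 0.001805 A, ∠I = 61.1°.

I = 0.001805∠61.1° A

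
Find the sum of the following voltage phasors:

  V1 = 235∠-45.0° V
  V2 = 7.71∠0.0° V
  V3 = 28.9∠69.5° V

Step 1 — Convert each phasor to rectangular form:
  V1 = 235·(cos(-45.0°) + j·sin(-45.0°)) = 166.2 - j166.2 V
  V2 = 7.71·(cos(0.0°) + j·sin(0.0°)) = 7.71 V
  V3 = 28.9·(cos(69.5°) + j·sin(69.5°)) = 10.12 + j27.07 V
Step 2 — Sum components: V_total = 184 - j139.1 V.
Step 3 — Convert to polar: |V_total| = 230.7 V, ∠V_total = -37.1°.

V_total = 230.7∠-37.1° V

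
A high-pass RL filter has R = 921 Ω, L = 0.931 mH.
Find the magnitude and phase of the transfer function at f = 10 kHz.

Step 1 — Angular frequency: ω = 2π·1e+04 = 6.283e+04 rad/s.
Step 2 — Transfer function: H(jω) = jωL/(R + jωL).
Step 3 — Numerator jωL = j·58.5; denominator R + jωL = 921 + j58.5.
Step 4 — H = 0.004018 + j0.06326.
Step 5 — Magnitude: |H| = 0.06339 (-24.0 dB); phase: φ = 86.4°.

|H| = 0.06339 (-24.0 dB), φ = 86.4°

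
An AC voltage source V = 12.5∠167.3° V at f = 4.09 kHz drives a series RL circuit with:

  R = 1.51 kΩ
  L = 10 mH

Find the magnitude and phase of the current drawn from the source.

Step 1 — Angular frequency: ω = 2π·f = 2π·4090 = 2.57e+04 rad/s.
Step 2 — Component impedances:
  R: Z = R = 1510 Ω
  L: Z = jωL = j·2.57e+04·0.01 = 0 + j257 Ω
Step 3 — Series combination: Z_total = R + L = 1510 + j257 Ω = 1532∠9.7° Ω.
Step 4 — Source phasor: V = 12.5∠167.3° V = -12.19 + j2.748 V.
Step 5 — Ohm's law: I = V / Z_total = (-12.19 + j2.748) / (1510 + j257) = -0.007547 + j0.003104 A.
Step 6 — Convert to polar: |I| = 0.008161 A, ∠I = 157.6°.

I = 0.008161∠157.6° A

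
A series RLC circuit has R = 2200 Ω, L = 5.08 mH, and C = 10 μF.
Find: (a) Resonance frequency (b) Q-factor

Step 1 — Resonance condition Im(Z)=0 gives ω₀ = 1/√(LC).
Step 2 — ω₀ = 1/√(0.00508·1e-05) = 4437 rad/s.
Step 3 — f₀ = ω₀/(2π) = 706.1 Hz.
Step 4 — Series Q: Q = ω₀L/R = 4437·0.00508/2200 = 0.01024.

(a) f₀ = 706.1 Hz  (b) Q = 0.01024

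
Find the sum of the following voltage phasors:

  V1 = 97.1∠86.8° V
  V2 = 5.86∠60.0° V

Step 1 — Convert each phasor to rectangular form:
  V1 = 97.1·(cos(86.8°) + j·sin(86.8°)) = 5.42 + j96.95 V
  V2 = 5.86·(cos(60.0°) + j·sin(60.0°)) = 2.93 + j5.075 V
Step 2 — Sum components: V_total = 8.35 + j102 V.
Step 3 — Convert to polar: |V_total| = 102.4 V, ∠V_total = 85.3°.

V_total = 102.4∠85.3° V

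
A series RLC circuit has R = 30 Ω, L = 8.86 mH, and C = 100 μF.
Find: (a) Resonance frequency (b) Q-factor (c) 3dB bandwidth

Step 1 — Resonance: ω₀ = 1/√(LC) = 1/√(0.00886·0.0001) = 1062 rad/s.
Step 2 — f₀ = ω₀/(2π) = 169.1 Hz.
Step 3 — Series Q: Q = ω₀L/R = 1062·0.00886/30 = 0.3138.
Step 4 — Bandwidth: Δω = ω₀/Q = 3386 rad/s; BW = Δω/(2π) = 538.9 Hz.

(a) f₀ = 169.1 Hz  (b) Q = 0.3138  (c) BW = 538.9 Hz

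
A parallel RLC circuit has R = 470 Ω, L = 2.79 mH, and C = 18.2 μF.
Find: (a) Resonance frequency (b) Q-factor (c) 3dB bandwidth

Step 1 — Resonance: ω₀ = 1/√(LC) = 1/√(0.00279·1.82e-05) = 4438 rad/s.
Step 2 — f₀ = ω₀/(2π) = 706.3 Hz.
Step 3 — Parallel Q: Q = R/(ω₀L) = 470/(4438·0.00279) = 37.96.
Step 4 — Bandwidth: Δω = ω₀/Q = 116.9 rad/s; BW = Δω/(2π) = 18.61 Hz.

(a) f₀ = 706.3 Hz  (b) Q = 37.96  (c) BW = 18.61 Hz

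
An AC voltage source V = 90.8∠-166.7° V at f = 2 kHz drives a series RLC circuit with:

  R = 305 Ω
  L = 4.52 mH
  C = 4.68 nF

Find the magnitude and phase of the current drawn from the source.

Step 1 — Angular frequency: ω = 2π·f = 2π·2000 = 1.257e+04 rad/s.
Step 2 — Component impedances:
  R: Z = R = 305 Ω
  L: Z = jωL = j·1.257e+04·0.00452 = 0 + j56.8 Ω
  C: Z = 1/(jωC) = -j/(ω·C) = 0 - j1.7e+04 Ω
Step 3 — Series combination: Z_total = R + L + C = 305 - j1.695e+04 Ω = 1.695e+04∠-89.0° Ω.
Step 4 — Source phasor: V = 90.8∠-166.7° V = -88.36 - j20.89 V.
Step 5 — Ohm's law: I = V / Z_total = (-88.36 - j20.89) / (305 - j1.695e+04) = 0.001138 - j0.005235 A.
Step 6 — Convert to polar: |I| = 0.005357 A, ∠I = -77.7°.

I = 0.005357∠-77.7° A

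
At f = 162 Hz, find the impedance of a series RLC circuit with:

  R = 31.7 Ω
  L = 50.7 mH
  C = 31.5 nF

Step 1 — Angular frequency: ω = 2π·f = 2π·162 = 1018 rad/s.
Step 2 — Component impedances:
  R: Z = R = 31.7 Ω
  L: Z = jωL = j·1018·0.0507 = 0 + j51.61 Ω
  C: Z = 1/(jωC) = -j/(ω·C) = 0 - j3.119e+04 Ω
Step 3 — Series combination: Z_total = R + L + C = 31.7 - j3.114e+04 Ω = 3.114e+04∠-89.9° Ω.

Z = 31.7 - j3.114e+04 Ω = 3.114e+04∠-89.9° Ω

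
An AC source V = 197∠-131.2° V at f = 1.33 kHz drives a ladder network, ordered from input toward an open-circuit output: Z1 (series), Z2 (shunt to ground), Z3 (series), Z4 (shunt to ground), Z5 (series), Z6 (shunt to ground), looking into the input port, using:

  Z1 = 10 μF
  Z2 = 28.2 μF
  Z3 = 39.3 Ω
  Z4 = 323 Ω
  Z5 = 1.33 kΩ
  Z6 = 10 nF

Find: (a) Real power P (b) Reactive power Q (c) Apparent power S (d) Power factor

Step 1 — Angular frequency: ω = 2π·f = 2π·1330 = 8357 rad/s.
Step 2 — Component impedances:
  Z1: Z = 1/(jωC) = -j/(ω·C) = 0 - j11.97 Ω
  Z2: Z = 1/(jωC) = -j/(ω·C) = 0 - j4.243 Ω
  Z3: Z = R = 39.3 Ω
  Z4: Z = R = 323 Ω
  Z5: Z = R = 1330 Ω
  Z6: Z = 1/(jωC) = -j/(ω·C) = 0 - j1.197e+04 Ω
Step 3 — Ladder network (open output): work backward from the far end, alternating series and parallel combinations. Z_in = 0.0498 - j16.21 Ω = 16.21∠-89.8° Ω.
Step 4 — Source phasor: V = 197∠-131.2° V = -129.8 - j148.2 V.
Step 5 — Current: I = V / Z = 9.12 - j8.034 A = 12.15∠-41.4° A.
Step 6 — Complex power: S = V·I* = 7.357 - j2394 VA.
Step 7 — Real power: P = Re(S) = 7.357 W.
Step 8 — Reactive power: Q = Im(S) = -2394 VAR.
Step 9 — Apparent power: |S| = 2394 VA.
Step 10 — Power factor: PF = P/|S| = 0.003073 (leading).

(a) P = 7.357 W  (b) Q = -2394 VAR  (c) S = 2394 VA  (d) PF = 0.003073 (leading)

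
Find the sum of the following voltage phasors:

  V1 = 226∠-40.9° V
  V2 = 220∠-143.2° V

Step 1 — Convert each phasor to rectangular form:
  V1 = 226·(cos(-40.9°) + j·sin(-40.9°)) = 170.8 - j148 V
  V2 = 220·(cos(-143.2°) + j·sin(-143.2°)) = -176.2 - j131.8 V
Step 2 — Sum components: V_total = -5.338 - j279.8 V.
Step 3 — Convert to polar: |V_total| = 279.8 V, ∠V_total = -91.1°.

V_total = 279.8∠-91.1° V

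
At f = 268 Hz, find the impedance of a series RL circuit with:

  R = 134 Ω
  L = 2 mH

Step 1 — Angular frequency: ω = 2π·f = 2π·268 = 1684 rad/s.
Step 2 — Component impedances:
  R: Z = R = 134 Ω
  L: Z = jωL = j·1684·0.002 = 0 + j3.368 Ω
Step 3 — Series combination: Z_total = R + L = 134 + j3.368 Ω = 134∠1.4° Ω.

Z = 134 + j3.368 Ω = 134∠1.4° Ω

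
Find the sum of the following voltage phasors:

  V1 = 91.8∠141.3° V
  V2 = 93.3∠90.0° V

Step 1 — Convert each phasor to rectangular form:
  V1 = 91.8·(cos(141.3°) + j·sin(141.3°)) = -71.64 + j57.4 V
  V2 = 93.3·(cos(90.0°) + j·sin(90.0°)) = 0 + j93.3 V
Step 2 — Sum components: V_total = -71.64 + j150.7 V.
Step 3 — Convert to polar: |V_total| = 166.9 V, ∠V_total = 115.4°.

V_total = 166.9∠115.4° V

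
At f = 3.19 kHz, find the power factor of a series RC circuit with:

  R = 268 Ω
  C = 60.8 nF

Step 1 — Angular frequency: ω = 2π·f = 2π·3190 = 2.004e+04 rad/s.
Step 2 — Component impedances:
  R: Z = R = 268 Ω
  C: Z = 1/(jωC) = -j/(ω·C) = 0 - j820.6 Ω
Step 3 — Series combination: Z_total = R + C = 268 - j820.6 Ω = 863.2∠-71.9° Ω.
Step 4 — Power factor: PF = cos(φ) = Re(Z)/|Z| = 268/863.2 = 0.3105.
Step 5 — Type: Im(Z) = -820.6 ⇒ leading (phase φ = -71.9°).

PF = 0.3105 (leading, φ = -71.9°)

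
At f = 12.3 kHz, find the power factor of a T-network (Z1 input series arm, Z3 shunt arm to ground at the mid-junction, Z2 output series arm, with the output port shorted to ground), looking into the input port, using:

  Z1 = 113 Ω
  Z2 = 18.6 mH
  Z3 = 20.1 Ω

Step 1 — Angular frequency: ω = 2π·f = 2π·1.23e+04 = 7.728e+04 rad/s.
Step 2 — Component impedances:
  Z1: Z = R = 113 Ω
  Z2: Z = jωL = j·7.728e+04·0.0186 = 0 + j1437 Ω
  Z3: Z = R = 20.1 Ω
Step 3 — With the output port shorted to ground, the output series arm Z2 runs from the junction to ground; the shunt arm Z3 also runs from the junction to ground. They appear in parallel: Z3 || Z2 = 20.1 + j0.281 Ω.
Step 4 — Series with input arm Z1: Z_in = Z1 + (Z3 || Z2) = 133.1 + j0.281 Ω = 133.1∠0.1° Ω.
Step 5 — Power factor: PF = cos(φ) = Re(Z)/|Z| = 133.1/133.1 = 1.
Step 6 — Type: Im(Z) = 0.281 ⇒ lagging (phase φ = 0.1°).

PF = 1 (lagging, φ = 0.1°)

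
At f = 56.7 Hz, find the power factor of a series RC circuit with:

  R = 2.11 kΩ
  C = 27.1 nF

Step 1 — Angular frequency: ω = 2π·f = 2π·56.7 = 356.3 rad/s.
Step 2 — Component impedances:
  R: Z = R = 2110 Ω
  C: Z = 1/(jωC) = -j/(ω·C) = 0 - j1.036e+05 Ω
Step 3 — Series combination: Z_total = R + C = 2110 - j1.036e+05 Ω = 1.036e+05∠-88.8° Ω.
Step 4 — Power factor: PF = cos(φ) = Re(Z)/|Z| = 2110/1.036e+05 = 0.02037.
Step 5 — Type: Im(Z) = -1.036e+05 ⇒ leading (phase φ = -88.8°).

PF = 0.02037 (leading, φ = -88.8°)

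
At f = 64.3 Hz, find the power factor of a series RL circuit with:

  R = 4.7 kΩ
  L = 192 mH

Step 1 — Angular frequency: ω = 2π·f = 2π·64.3 = 404 rad/s.
Step 2 — Component impedances:
  R: Z = R = 4700 Ω
  L: Z = jωL = j·404·0.192 = 0 + j77.57 Ω
Step 3 — Series combination: Z_total = R + L = 4700 + j77.57 Ω = 4701∠0.9° Ω.
Step 4 — Power factor: PF = cos(φ) = Re(Z)/|Z| = 4700/4700.6 = 0.9999.
Step 5 — Type: Im(Z) = 77.57 ⇒ lagging (phase φ = 0.9°).

PF = 0.9999 (lagging, φ = 0.9°)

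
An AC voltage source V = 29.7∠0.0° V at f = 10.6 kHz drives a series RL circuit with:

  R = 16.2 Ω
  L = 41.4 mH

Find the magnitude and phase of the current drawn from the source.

Step 1 — Angular frequency: ω = 2π·f = 2π·1.06e+04 = 6.66e+04 rad/s.
Step 2 — Component impedances:
  R: Z = R = 16.2 Ω
  L: Z = jωL = j·6.66e+04·0.0414 = 0 + j2757 Ω
Step 3 — Series combination: Z_total = R + L = 16.2 + j2757 Ω = 2757∠89.7° Ω.
Step 4 — Source phasor: V = 29.7∠0.0° V = 29.7 V.
Step 5 — Ohm's law: I = V / Z_total = (29.7) / (16.2 + j2757) = 6.328e-05 - j0.01077 A.
Step 6 — Convert to polar: |I| = 0.01077 A, ∠I = -89.7°.

I = 0.01077∠-89.7° A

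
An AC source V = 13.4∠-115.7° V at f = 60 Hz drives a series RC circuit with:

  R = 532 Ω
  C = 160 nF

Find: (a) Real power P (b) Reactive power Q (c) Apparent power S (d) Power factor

Step 1 — Angular frequency: ω = 2π·f = 2π·60 = 377 rad/s.
Step 2 — Component impedances:
  R: Z = R = 532 Ω
  C: Z = 1/(jωC) = -j/(ω·C) = 0 - j1.658e+04 Ω
Step 3 — Series combination: Z_total = R + C = 532 - j1.658e+04 Ω = 1.659e+04∠-88.2° Ω.
Step 4 — Source phasor: V = 13.4∠-115.7° V = -5.811 - j12.07 V.
Step 5 — Current: I = V / Z = 0.0007163 - j0.0003735 A = 0.0008079∠-27.5° A.
Step 6 — Complex power: S = V·I* = 0.0003472 - j0.01082 VA.
Step 7 — Real power: P = Re(S) = 0.0003472 W.
Step 8 — Reactive power: Q = Im(S) = -0.01082 VAR.
Step 9 — Apparent power: |S| = 0.01083 VA.
Step 10 — Power factor: PF = P/|S| = 0.03207 (leading).

(a) P = 0.0003472 W  (b) Q = -0.01082 VAR  (c) S = 0.01083 VA  (d) PF = 0.03207 (leading)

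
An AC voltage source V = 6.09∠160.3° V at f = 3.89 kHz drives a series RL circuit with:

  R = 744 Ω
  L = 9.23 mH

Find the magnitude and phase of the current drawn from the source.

Step 1 — Angular frequency: ω = 2π·f = 2π·3890 = 2.444e+04 rad/s.
Step 2 — Component impedances:
  R: Z = R = 744 Ω
  L: Z = jωL = j·2.444e+04·0.00923 = 0 + j225.6 Ω
Step 3 — Series combination: Z_total = R + L = 744 + j225.6 Ω = 777.5∠16.9° Ω.
Step 4 — Source phasor: V = 6.09∠160.3° V = -5.734 + j2.053 V.
Step 5 — Ohm's law: I = V / Z_total = (-5.734 + j2.053) / (744 + j225.6) = -0.006291 + j0.004667 A.
Step 6 — Convert to polar: |I| = 0.007833 A, ∠I = 143.4°.

I = 0.007833∠143.4° A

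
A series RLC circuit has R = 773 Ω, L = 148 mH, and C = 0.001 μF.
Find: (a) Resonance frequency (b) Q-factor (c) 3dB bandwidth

Step 1 — Resonance condition Im(Z)=0 gives ω₀ = 1/√(LC).
Step 2 — ω₀ = 1/√(0.148·1e-09) = 8.22e+04 rad/s.
Step 3 — f₀ = ω₀/(2π) = 1.308e+04 Hz.
Step 4 — Series Q: Q = ω₀L/R = 8.22e+04·0.148/773 = 15.74.
Step 5 — 3dB bandwidth: Δω = ω₀/Q = 5223 rad/s; BW = Δω/(2π) = 831.3 Hz.

(a) f₀ = 1.308e+04 Hz  (b) Q = 15.74  (c) BW = 831.3 Hz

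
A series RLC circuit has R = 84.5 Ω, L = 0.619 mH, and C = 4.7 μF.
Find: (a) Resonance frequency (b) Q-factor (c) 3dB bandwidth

Step 1 — Resonance: ω₀ = 1/√(LC) = 1/√(0.000619·4.7e-06) = 1.854e+04 rad/s.
Step 2 — f₀ = ω₀/(2π) = 2951 Hz.
Step 3 — Series Q: Q = ω₀L/R = 1.854e+04·0.000619/84.5 = 0.1358.
Step 4 — Bandwidth: Δω = ω₀/Q = 1.365e+05 rad/s; BW = Δω/(2π) = 2.173e+04 Hz.

(a) f₀ = 2951 Hz  (b) Q = 0.1358  (c) BW = 2.173e+04 Hz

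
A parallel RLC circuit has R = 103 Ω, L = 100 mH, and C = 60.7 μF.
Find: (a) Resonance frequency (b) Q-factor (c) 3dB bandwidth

Step 1 — Resonance: ω₀ = 1/√(LC) = 1/√(0.1·6.07e-05) = 405.9 rad/s.
Step 2 — f₀ = ω₀/(2π) = 64.6 Hz.
Step 3 — Parallel Q: Q = R/(ω₀L) = 103/(405.9·0.1) = 2.538.
Step 4 — Bandwidth: Δω = ω₀/Q = 159.9 rad/s; BW = Δω/(2π) = 25.46 Hz.

(a) f₀ = 64.6 Hz  (b) Q = 2.538  (c) BW = 25.46 Hz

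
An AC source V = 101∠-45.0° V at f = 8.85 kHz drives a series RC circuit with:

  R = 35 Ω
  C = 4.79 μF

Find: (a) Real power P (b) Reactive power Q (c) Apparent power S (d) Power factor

Step 1 — Angular frequency: ω = 2π·f = 2π·8850 = 5.561e+04 rad/s.
Step 2 — Component impedances:
  R: Z = R = 35 Ω
  C: Z = 1/(jωC) = -j/(ω·C) = 0 - j3.754 Ω
Step 3 — Series combination: Z_total = R + C = 35 - j3.754 Ω = 35.2∠-6.1° Ω.
Step 4 — Source phasor: V = 101∠-45.0° V = 71.42 - j71.42 V.
Step 5 — Current: I = V / Z = 2.234 - j1.801 A = 2.869∠-38.9° A.
Step 6 — Complex power: S = V·I* = 288.1 - j30.91 VA.
Step 7 — Real power: P = Re(S) = 288.1 W.
Step 8 — Reactive power: Q = Im(S) = -30.91 VAR.
Step 9 — Apparent power: |S| = 289.8 VA.
Step 10 — Power factor: PF = P/|S| = 0.9943 (leading).

(a) P = 288.1 W  (b) Q = -30.91 VAR  (c) S = 289.8 VA  (d) PF = 0.9943 (leading)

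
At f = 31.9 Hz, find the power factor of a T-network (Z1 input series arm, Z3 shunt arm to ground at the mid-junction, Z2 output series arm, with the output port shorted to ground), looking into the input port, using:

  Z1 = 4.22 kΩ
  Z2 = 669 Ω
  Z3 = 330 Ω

Step 1 — Angular frequency: ω = 2π·f = 2π·31.9 = 200.4 rad/s.
Step 2 — Component impedances:
  Z1: Z = R = 4220 Ω
  Z2: Z = R = 669 Ω
  Z3: Z = R = 330 Ω
Step 3 — With the output port shorted to ground, the output series arm Z2 runs from the junction to ground; the shunt arm Z3 also runs from the junction to ground. They appear in parallel: Z3 || Z2 = 221 Ω.
Step 4 — Series with input arm Z1: Z_in = Z1 + (Z3 || Z2) = 4441 Ω = 4441∠0.0° Ω.
Step 5 — Power factor: PF = cos(φ) = Re(Z)/|Z| = 4441/4441 = 1.
Step 6 — Type: Im(Z) = 0 ⇒ unity (phase φ = 0.0°).

PF = 1 (unity, φ = 0.0°)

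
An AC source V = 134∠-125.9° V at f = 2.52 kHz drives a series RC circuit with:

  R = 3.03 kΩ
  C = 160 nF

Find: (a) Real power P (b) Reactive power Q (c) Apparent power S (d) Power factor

Step 1 — Angular frequency: ω = 2π·f = 2π·2520 = 1.583e+04 rad/s.
Step 2 — Component impedances:
  R: Z = R = 3030 Ω
  C: Z = 1/(jωC) = -j/(ω·C) = 0 - j394.7 Ω
Step 3 — Series combination: Z_total = R + C = 3030 - j394.7 Ω = 3056∠-7.4° Ω.
Step 4 — Source phasor: V = 134∠-125.9° V = -78.57 - j108.5 V.
Step 5 — Current: I = V / Z = -0.02091 - j0.03855 A = 0.04385∠-118.5° A.
Step 6 — Complex power: S = V·I* = 5.827 - j0.7591 VA.
Step 7 — Real power: P = Re(S) = 5.827 W.
Step 8 — Reactive power: Q = Im(S) = -0.7591 VAR.
Step 9 — Apparent power: |S| = 5.876 VA.
Step 10 — Power factor: PF = P/|S| = 0.9916 (leading).

(a) P = 5.827 W  (b) Q = -0.7591 VAR  (c) S = 5.876 VA  (d) PF = 0.9916 (leading)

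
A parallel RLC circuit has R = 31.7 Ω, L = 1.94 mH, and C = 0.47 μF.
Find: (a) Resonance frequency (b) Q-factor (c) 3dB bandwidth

Step 1 — Resonance: ω₀ = 1/√(LC) = 1/√(0.00194·4.7e-07) = 3.312e+04 rad/s.
Step 2 — f₀ = ω₀/(2π) = 5271 Hz.
Step 3 — Parallel Q: Q = R/(ω₀L) = 31.7/(3.312e+04·0.00194) = 0.4934.
Step 4 — Bandwidth: Δω = ω₀/Q = 6.712e+04 rad/s; BW = Δω/(2π) = 1.068e+04 Hz.

(a) f₀ = 5271 Hz  (b) Q = 0.4934  (c) BW = 1.068e+04 Hz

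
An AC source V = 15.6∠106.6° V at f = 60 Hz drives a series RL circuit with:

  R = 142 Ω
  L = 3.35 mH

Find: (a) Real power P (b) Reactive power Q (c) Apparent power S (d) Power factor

Step 1 — Angular frequency: ω = 2π·f = 2π·60 = 377 rad/s.
Step 2 — Component impedances:
  R: Z = R = 142 Ω
  L: Z = jωL = j·377·0.00335 = 0 + j1.263 Ω
Step 3 — Series combination: Z_total = R + L = 142 + j1.263 Ω = 142∠0.5° Ω.
Step 4 — Source phasor: V = 15.6∠106.6° V = -4.457 + j14.95 V.
Step 5 — Current: I = V / Z = -0.03045 + j0.1056 A = 0.1099∠106.1° A.
Step 6 — Complex power: S = V·I* = 1.714 + j0.01524 VA.
Step 7 — Real power: P = Re(S) = 1.714 W.
Step 8 — Reactive power: Q = Im(S) = 0.01524 VAR.
Step 9 — Apparent power: |S| = 1.714 VA.
Step 10 — Power factor: PF = P/|S| = 1 (lagging).

(a) P = 1.714 W  (b) Q = 0.01524 VAR  (c) S = 1.714 VA  (d) PF = 1 (lagging)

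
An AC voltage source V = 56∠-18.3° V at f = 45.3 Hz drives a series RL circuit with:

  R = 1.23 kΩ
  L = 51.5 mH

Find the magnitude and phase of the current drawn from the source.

Step 1 — Angular frequency: ω = 2π·f = 2π·45.3 = 284.6 rad/s.
Step 2 — Component impedances:
  R: Z = R = 1230 Ω
  L: Z = jωL = j·284.6·0.0515 = 0 + j14.66 Ω
Step 3 — Series combination: Z_total = R + L = 1230 + j14.66 Ω = 1230∠0.7° Ω.
Step 4 — Source phasor: V = 56∠-18.3° V = 53.17 - j17.58 V.
Step 5 — Ohm's law: I = V / Z_total = (53.17 - j17.58) / (1230 + j14.66) = 0.04305 - j0.01481 A.
Step 6 — Convert to polar: |I| = 0.04553 A, ∠I = -19.0°.

I = 0.04553∠-19.0° A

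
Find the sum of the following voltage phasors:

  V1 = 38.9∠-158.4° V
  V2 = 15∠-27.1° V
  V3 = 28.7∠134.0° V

Step 1 — Convert each phasor to rectangular form:
  V1 = 38.9·(cos(-158.4°) + j·sin(-158.4°)) = -36.17 - j14.32 V
  V2 = 15·(cos(-27.1°) + j·sin(-27.1°)) = 13.35 - j6.833 V
  V3 = 28.7·(cos(134.0°) + j·sin(134.0°)) = -19.94 + j20.65 V
Step 2 — Sum components: V_total = -42.75 - j0.5082 V.
Step 3 — Convert to polar: |V_total| = 42.75 V, ∠V_total = -179.3°.

V_total = 42.75∠-179.3° V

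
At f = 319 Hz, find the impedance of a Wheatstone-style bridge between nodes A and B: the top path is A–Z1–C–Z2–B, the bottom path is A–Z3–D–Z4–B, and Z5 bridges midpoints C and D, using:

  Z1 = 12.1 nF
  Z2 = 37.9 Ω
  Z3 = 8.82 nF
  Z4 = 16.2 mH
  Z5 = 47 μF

Step 1 — Angular frequency: ω = 2π·f = 2π·319 = 2004 rad/s.
Step 2 — Component impedances:
  Z1: Z = 1/(jωC) = -j/(ω·C) = 0 - j4.123e+04 Ω
  Z2: Z = R = 37.9 Ω
  Z3: Z = 1/(jωC) = -j/(ω·C) = 0 - j5.657e+04 Ω
  Z4: Z = jωL = j·2004·0.0162 = 0 + j32.47 Ω
  Z5: Z = 1/(jωC) = -j/(ω·C) = 0 - j10.62 Ω
Step 3 — Bridge requires nodal analysis (the Z5 bridge couples midpoints C and D, so the two paths cannot be reduced to a simple series/parallel combination). Setting node B to ground and injecting 1 A at node A, the 3-node admittance system at A, C, D solves to V_A = Z_AB = 13.73 - j2.383e+04 Ω = 2.383e+04∠-90.0° Ω.

Z = 13.73 - j2.383e+04 Ω = 2.383e+04∠-90.0° Ω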